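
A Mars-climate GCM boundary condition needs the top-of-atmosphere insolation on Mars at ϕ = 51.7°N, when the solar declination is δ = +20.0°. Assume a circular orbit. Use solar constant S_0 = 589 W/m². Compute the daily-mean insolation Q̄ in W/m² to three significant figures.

cos h₀ = −tan(+51.7°) tan(+20.000°) = -0.4609, h₀ = 2.0498 rad.
Bracket: h₀ sin ϕ sin δ + cos ϕ cos δ sin h₀ = 2.0498×0.78478×0.34202 + 0.61978×0.93969×0.88747 = 0.550188 + 0.516863 = 1.067051.
Q̄ = (S_0/π) × [bracket] = (589/π) × 1.067051 = 200.1 W/m².

Q̄ ≈ 200 W/m²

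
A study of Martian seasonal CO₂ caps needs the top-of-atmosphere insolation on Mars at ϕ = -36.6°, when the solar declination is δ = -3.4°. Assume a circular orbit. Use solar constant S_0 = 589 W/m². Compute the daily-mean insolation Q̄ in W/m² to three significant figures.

Q̄ ≈ 161 W/m²

cos h₀ = −tan(-36.6°) tan(-3.400°) = -0.0441, h₀ = 1.6149 rad.
Bracket: h₀ sin ϕ sin δ + cos ϕ cos δ sin h₀ = 1.6149×-0.59622×-0.05931 + 0.80282×0.99824×0.99903 = 0.057106 + 0.800630 = 0.857736.
Q̄ = (S_0/π) × [bracket] = (589/π) × 0.857736 = 160.8 W/m².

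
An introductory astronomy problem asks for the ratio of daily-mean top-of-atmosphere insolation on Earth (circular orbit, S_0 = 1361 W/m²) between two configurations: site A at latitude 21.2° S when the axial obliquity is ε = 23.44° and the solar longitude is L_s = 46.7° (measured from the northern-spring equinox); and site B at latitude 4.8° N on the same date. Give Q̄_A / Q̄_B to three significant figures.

Q̄_A / Q̄_B ≈ 0.740

— Configuration A (ϕ=-21.2°):
Solar declination: sin δ = sin ε · sin L_s = sin 23.44° × sin 46.7° = 0.28950, so δ = +16.828°.
cos h₀ = −tan(-21.2°) tan(+16.828°) = 0.1173, h₀ = 1.4532 rad.
Bracket: h₀ sin ϕ sin δ + cos ϕ cos δ sin h₀ = 1.4532×-0.36162×0.28950 + 0.93232×0.95718×0.99309 = -0.152134 + 0.886232 = 0.734098.
Q̄ = (S_0/π) × [bracket] = (1361/π) × 0.734098 = 318.03 W/m².
— Configuration B (ϕ=+4.8°):
cos h₀ = −tan(+4.8°) tan(+16.828°) = -0.0254, h₀ = 1.5962 rad.
Bracket: h₀ sin ϕ sin δ + cos ϕ cos δ sin h₀ = 1.5962×0.08368×0.28950 + 0.99649×0.95718×0.99968 = 0.038669 + 0.953515 = 0.992184.
Q̄ = (S_0/π) × [bracket] = (1361/π) × 0.992184 = 429.83 W/m².
Ratio Q̄_A / Q̄_B = 318.03 / 429.83 = 0.7399.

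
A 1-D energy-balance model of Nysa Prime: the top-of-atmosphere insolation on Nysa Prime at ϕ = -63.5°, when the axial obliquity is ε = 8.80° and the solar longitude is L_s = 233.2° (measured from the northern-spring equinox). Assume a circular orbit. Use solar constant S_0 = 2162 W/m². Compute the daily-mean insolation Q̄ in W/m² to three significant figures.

Solar declination: sin δ = sin ε · sin L_s = sin 8.80° × sin 233.2° = -0.12250, so δ = -7.036°.
cos h₀ = −tan(-63.5°) tan(-7.036°) = -0.2476, h₀ = 1.8210 rad.
Bracket: h₀ sin ϕ sin δ + cos ϕ cos δ sin h₀ = 1.8210×-0.89493×-0.12250 + 0.44620×0.99247×0.96887 = 0.199634 + 0.429055 = 0.628689.
Q̄ = (S_0/π) × [bracket] = (2162/π) × 0.628689 = 432.7 W/m².

Q̄ ≈ 433 W/m²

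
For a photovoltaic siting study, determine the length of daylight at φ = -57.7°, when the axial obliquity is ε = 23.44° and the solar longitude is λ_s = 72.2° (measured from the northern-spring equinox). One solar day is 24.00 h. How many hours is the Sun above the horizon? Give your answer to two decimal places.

Solar declination: sin δ = sin ε · sin λ_s = sin 23.44° × sin 72.2° = 0.37875, so δ = +22.256°.
cos H₀ = −tan φ · tan δ = −tan(-57.7°) × tan(+22.256°) = 0.6473, so H₀ = 0.8667 rad = 49.66°.
Daylight = 2H₀/(2π) × 24.00 h = (0.8667/π) × 24.00 = 6.62 h.

6.62 h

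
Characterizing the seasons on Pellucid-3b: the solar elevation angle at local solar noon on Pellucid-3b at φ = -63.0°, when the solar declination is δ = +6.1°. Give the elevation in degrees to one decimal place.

20.9°

At local noon the hour angle is zero, so the zenith angle equals |φ − δ| = |-63.0° − (+6.100°)| = 69.100°.
Elevation = 90° − 69.100° = 20.9°.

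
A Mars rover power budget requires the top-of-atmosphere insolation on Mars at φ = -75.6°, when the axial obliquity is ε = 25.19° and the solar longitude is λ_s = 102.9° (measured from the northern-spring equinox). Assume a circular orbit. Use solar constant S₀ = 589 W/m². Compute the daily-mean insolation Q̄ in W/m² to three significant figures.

Solar declination: sin δ = sin ε · sin λ_s = sin 25.19° × sin 102.9° = 0.41488, so δ = +24.512°.
cos H₀ = −tan(-75.6°) tan(+24.512°) = 1.7759 ≥ 1 ⇒ polar night, H₀ = 0 and Q̄ = 0.

Q̄ ≈ 0.00 W/m²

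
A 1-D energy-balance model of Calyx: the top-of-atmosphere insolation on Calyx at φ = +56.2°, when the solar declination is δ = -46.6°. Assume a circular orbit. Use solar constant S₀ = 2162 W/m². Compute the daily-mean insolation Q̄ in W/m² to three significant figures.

Q̄ ≈ 0.00 W/m²

cos H₀ = −tan(+56.2°) tan(-46.600°) = 1.5796 ≥ 1 ⇒ polar night, H₀ = 0 and Q̄ = 0.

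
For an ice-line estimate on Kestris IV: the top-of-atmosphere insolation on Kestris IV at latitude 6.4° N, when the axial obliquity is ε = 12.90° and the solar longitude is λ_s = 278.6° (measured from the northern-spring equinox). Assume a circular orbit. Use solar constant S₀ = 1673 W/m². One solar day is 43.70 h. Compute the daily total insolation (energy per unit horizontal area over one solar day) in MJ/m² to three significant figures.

Solar declination: sin δ = sin ε · sin λ_s = sin 12.90° × sin 278.6° = -0.22074, so δ = -12.752°.
cos H₀ = −tan(+6.4°) tan(-12.752°) = 0.0254, H₀ = 1.5454 rad.
Bracket: H₀ sin φ sin δ + cos φ cos δ sin H₀ = 1.5454×0.11147×-0.22074 + 0.99377×0.97533×0.99968 = -0.038026 + 0.968944 = 0.930918.
Q̄ = (S₀/π) × [bracket] = (1673/π) × 0.930918 = 495.74 W/m².
Daily total = Q̄ × 43.70 h × 3600 s/h = 495.74 × 43.70 × 3600 / 10⁶ = 77.99 MJ/m².

78.0 MJ/m²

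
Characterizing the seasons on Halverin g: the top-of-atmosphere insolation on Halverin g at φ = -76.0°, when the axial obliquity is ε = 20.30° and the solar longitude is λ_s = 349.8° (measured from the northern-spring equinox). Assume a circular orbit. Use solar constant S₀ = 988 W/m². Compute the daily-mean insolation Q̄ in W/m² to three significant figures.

Solar declination: sin δ = sin ε · sin λ_s = sin 20.30° × sin 349.8° = -0.06144, so δ = -3.522°.
cos H₀ = −tan(-76.0°) tan(-3.522°) = -0.2469, H₀ = 1.8203 rad.
Bracket: H₀ sin φ sin δ + cos φ cos δ sin H₀ = 1.8203×-0.97030×-0.06144 + 0.24192×0.99811×0.96905 = 0.108518 + 0.233989 = 0.342507.
Q̄ = (S₀/π) × [bracket] = (988/π) × 0.342507 = 107.7 W/m².

Q̄ ≈ 108 W/m²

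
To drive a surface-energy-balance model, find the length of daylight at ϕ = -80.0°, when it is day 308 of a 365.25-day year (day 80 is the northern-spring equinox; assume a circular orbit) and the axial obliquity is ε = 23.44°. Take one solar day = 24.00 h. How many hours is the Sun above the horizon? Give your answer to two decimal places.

24.00 h

Solar longitude: L_s = 360° × (308 − 80)/365.25 = 224.723°.
sin δ = sin 23.44° × sin 224.723° = -0.27991, so δ = -16.255°.
Sunrise equation: cos h₀ = −tan ϕ · tan δ = -1.6536 ≤ −1, so the Sun never sets (polar day) and h₀ = π.
Daylight = 2h₀/(2π) × 24.00 h = (3.1416/π) × 24.00 = 24.00 h.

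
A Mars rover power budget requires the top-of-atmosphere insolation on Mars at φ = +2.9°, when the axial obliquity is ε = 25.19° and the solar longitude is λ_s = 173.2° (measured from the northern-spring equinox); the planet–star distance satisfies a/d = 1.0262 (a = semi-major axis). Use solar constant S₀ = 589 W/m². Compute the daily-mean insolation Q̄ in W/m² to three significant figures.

Solar declination: sin δ = sin ε · sin λ_s = sin 25.19° × sin 173.2° = 0.05040, so δ = +2.889°.
cos H₀ = −tan(+2.9°) tan(+2.889°) = -0.0026, H₀ = 1.5734 rad.
Bracket: H₀ sin φ sin δ + cos φ cos δ sin H₀ = 1.5734×0.05059×0.05040 + 0.99872×0.99873×1.00000 = 0.004012 + 0.997452 = 1.001464.
Inverse-square distance factor (a/d)² = 1.0262² = 1.053086.
Q̄ = (S₀/π) × 1.053086 × [bracket] = (589/π) × 1.053086 × 1.001464 = 197.7 W/m².

Q̄ ≈ 198 W/m²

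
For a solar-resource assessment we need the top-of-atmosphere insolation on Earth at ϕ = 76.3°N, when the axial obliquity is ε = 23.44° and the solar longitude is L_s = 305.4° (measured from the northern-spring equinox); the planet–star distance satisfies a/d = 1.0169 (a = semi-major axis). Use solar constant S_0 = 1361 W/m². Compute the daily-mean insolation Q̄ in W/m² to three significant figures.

Solar declination: sin δ = sin ε · sin L_s = sin 23.44° × sin 305.4° = -0.32425, so δ = -18.920°.
cos h₀ = −tan(+76.3°) tan(-18.920°) = 1.4061 ≥ 1 ⇒ polar night, h₀ = 0 and Q̄ = 0.
Inverse-square distance factor (a/d)² = 1.0169² = 1.034086.

Q̄ ≈ 0.00 W/m²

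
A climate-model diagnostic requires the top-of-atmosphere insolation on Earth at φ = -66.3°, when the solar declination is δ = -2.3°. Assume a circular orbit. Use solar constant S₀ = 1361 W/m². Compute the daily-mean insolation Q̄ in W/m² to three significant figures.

cos H₀ = −tan(-66.3°) tan(-2.300°) = -0.0915, H₀ = 1.6624 rad.
Bracket: H₀ sin φ sin δ + cos φ cos δ sin H₀ = 1.6624×-0.91566×-0.04013 + 0.40195×0.99919×0.99581 = 0.061086 + 0.399942 = 0.461028.
Q̄ = (S₀/π) × [bracket] = (1361/π) × 0.461028 = 199.7 W/m².

Q̄ ≈ 200 W/m²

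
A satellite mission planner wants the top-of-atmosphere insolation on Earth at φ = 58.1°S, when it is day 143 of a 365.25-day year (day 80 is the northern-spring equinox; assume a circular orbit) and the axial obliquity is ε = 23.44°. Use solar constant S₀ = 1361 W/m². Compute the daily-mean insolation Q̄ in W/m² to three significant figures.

Solar longitude: λ_s = 360° × (143 − 80)/365.25 = 62.094°.
sin δ = sin 23.44° × sin 62.094° = 0.35153, so δ = +20.581°.
cos H₀ = −tan(-58.1°) tan(+20.581°) = 0.6033, H₀ = 0.9232 rad.
Bracket: H₀ sin φ sin δ + cos φ cos δ sin H₀ = 0.9232×-0.84897×0.35153 + 0.52844×0.93618×0.79754 = -0.275518 + 0.394555 = 0.119037.
Q̄ = (S₀/π) × [bracket] = (1361/π) × 0.119037 = 51.57 W/m².

Q̄ ≈ 51.6 W/m²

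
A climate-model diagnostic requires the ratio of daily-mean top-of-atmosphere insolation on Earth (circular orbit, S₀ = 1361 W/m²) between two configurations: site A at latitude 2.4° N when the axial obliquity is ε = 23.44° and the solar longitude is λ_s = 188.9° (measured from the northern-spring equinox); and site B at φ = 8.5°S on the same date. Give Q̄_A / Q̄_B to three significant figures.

Q̄_A / Q̄_B ≈ 0.992

— Configuration A (φ=+2.4°):
Solar declination: sin δ = sin ε · sin λ_s = sin 23.44° × sin 188.9° = -0.06154, so δ = -3.528°.
cos H₀ = −tan(+2.4°) tan(-3.528°) = 0.0026, H₀ = 1.5682 rad.
Bracket: H₀ sin φ sin δ + cos φ cos δ sin H₀ = 1.5682×0.04188×-0.06154 + 0.99912×0.99810×1.00000 = -0.004042 + 0.997222 = 0.993180.
Q̄ = (S₀/π) × [bracket] = (1361/π) × 0.993180 = 430.27 W/m².
— Configuration B (φ=-8.5°):
cos H₀ = −tan(-8.5°) tan(-3.528°) = -0.0092, H₀ = 1.5800 rad.
Bracket: H₀ sin φ sin δ + cos φ cos δ sin H₀ = 1.5800×-0.14781×-0.06154 + 0.98902×0.99810×0.99996 = 0.014372 + 0.987101 = 1.001473.
Q̄ = (S₀/π) × [bracket] = (1361/π) × 1.001473 = 433.86 W/m².
Ratio Q̄_A / Q̄_B = 430.27 / 433.86 = 0.9917.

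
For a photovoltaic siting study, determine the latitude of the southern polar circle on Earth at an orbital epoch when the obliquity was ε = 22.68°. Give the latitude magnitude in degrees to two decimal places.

The polar circle is the lowest latitude that experiences at least one full rotation of continuous darkness at the northern-summer solstice; it lies at |ϕ| = 90° − ε = 90° − 22.68° = 67.32°.

67.32°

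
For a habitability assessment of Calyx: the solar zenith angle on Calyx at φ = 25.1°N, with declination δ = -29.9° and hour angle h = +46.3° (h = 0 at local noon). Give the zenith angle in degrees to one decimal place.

cos θ_z = sin φ sin δ + cos φ cos δ cos h = -0.211458 + 0.542367 = 0.330909.
θ_z = arccos(0.330909) = 70.7°.

θ_z = 70.7°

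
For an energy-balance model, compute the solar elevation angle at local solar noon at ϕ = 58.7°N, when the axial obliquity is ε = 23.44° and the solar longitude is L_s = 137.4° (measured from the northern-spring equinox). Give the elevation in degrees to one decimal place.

46.9°

Solar declination: sin δ = sin ε · sin L_s = sin 23.44° × sin 137.4° = 0.26925, so δ = +15.620°.
At local noon the hour angle is zero, so the zenith angle equals |ϕ − δ| = |+58.7° − (+15.620°)| = 43.080°.
Elevation = 90° − 43.080° = 46.9°.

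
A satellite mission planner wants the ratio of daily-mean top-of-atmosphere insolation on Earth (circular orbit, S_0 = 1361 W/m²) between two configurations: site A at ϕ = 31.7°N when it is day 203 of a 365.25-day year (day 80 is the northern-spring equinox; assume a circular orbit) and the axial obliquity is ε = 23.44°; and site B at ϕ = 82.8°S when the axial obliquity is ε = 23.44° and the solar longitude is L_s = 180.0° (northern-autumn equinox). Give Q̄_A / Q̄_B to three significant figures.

Q̄_A / Q̄_B ≈ 8.78

— Configuration A (ϕ=+31.7°):
Solar longitude: L_s = 360° × (203 − 80)/365.25 = 121.232°.
sin δ = sin 23.44° × sin 121.232° = 0.34014, so δ = +19.885°.
cos h₀ = −tan(+31.7°) tan(+19.885°) = -0.2234, h₀ = 1.7961 rad.
Bracket: h₀ sin ϕ sin δ + cos ϕ cos δ sin h₀ = 1.7961×0.52547×0.34014 + 0.85081×0.94038×0.97473 = 0.321023 + 0.779867 = 1.100890.
Q̄ = (S_0/π) × [bracket] = (1361/π) × 1.100890 = 476.93 W/m².
— Configuration B (ϕ=-82.8°):
Solar declination: sin δ = sin ε · sin L_s = sin 23.44° × sin 180.0° = 0.00000, so δ = +0.000°.
cos h₀ = −tan(-82.8°) tan(+0.000°) = 0.0000, h₀ = 1.5708 rad.
Bracket: h₀ sin ϕ sin δ + cos ϕ cos δ sin h₀ = 1.5708×-0.99211×0.00000 + 0.12533×1.00000×1.00000 = -0.000000 + 0.125330 = 0.125330.
Q̄ = (S_0/π) × [bracket] = (1361/π) × 0.125330 = 54.295 W/m².
Ratio Q̄_A / Q̄_B = 476.93 / 54.295 = 8.784.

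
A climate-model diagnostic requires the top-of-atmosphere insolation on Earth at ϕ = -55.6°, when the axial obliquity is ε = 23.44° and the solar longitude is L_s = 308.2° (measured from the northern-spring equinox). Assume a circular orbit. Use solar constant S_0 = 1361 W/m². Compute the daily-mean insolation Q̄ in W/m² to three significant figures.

Solar declination: sin δ = sin ε · sin L_s = sin 23.44° × sin 308.2° = -0.31260, so δ = -18.216°.
cos h₀ = −tan(-55.6°) tan(-18.216°) = -0.4806, h₀ = 2.0722 rad.
Bracket: h₀ sin ϕ sin δ + cos ϕ cos δ sin h₀ = 2.0722×-0.82511×-0.31260 + 0.56497×0.94988×0.87692 = 0.534481 + 0.470602 = 1.005083.
Q̄ = (S_0/π) × [bracket] = (1361/π) × 1.005083 = 435.4 W/m².

Q̄ ≈ 435 W/m²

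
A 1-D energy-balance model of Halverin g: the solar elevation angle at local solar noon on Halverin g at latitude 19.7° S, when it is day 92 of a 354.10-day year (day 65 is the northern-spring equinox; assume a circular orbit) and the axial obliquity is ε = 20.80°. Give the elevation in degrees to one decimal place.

Solar longitude: L_s = 360° × (92 − 65)/354.10 = 27.450°.
sin δ = sin 20.80° × sin 27.450° = 0.16369, so δ = +9.421°.
At local noon the hour angle is zero, so the zenith angle equals |ϕ − δ| = |-19.7° − (+9.421°)| = 29.121°.
Elevation = 90° − 29.121° = 60.9°.

60.9°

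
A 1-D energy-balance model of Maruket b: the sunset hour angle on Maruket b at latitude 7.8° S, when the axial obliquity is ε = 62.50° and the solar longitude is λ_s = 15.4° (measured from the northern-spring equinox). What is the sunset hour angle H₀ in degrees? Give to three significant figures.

H₀ = 88.1°

Solar declination: sin δ = sin ε · sin λ_s = sin 62.50° × sin 15.4° = 0.23555, so δ = +13.624°.
cos H₀ = −tan φ · tan δ = −tan(-7.8°) × tan(+13.624°) = 0.0332, so H₀ = 1.5376 rad = 88.10°.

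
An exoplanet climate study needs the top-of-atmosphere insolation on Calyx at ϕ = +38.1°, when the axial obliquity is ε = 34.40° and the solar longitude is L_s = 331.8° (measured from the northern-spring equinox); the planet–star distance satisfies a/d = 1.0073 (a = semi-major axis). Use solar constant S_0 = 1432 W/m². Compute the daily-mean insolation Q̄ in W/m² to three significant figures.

Solar declination: sin δ = sin ε · sin L_s = sin 34.40° × sin 331.8° = -0.26698, so δ = -15.484°.
cos h₀ = −tan(+38.1°) tan(-15.484°) = 0.2172, h₀ = 1.3518 rad.
Bracket: h₀ sin ϕ sin δ + cos ϕ cos δ sin h₀ = 1.3518×0.61704×-0.26698 + 0.78694×0.96370×0.97612 = -0.222692 + 0.740264 = 0.517572.
Inverse-square distance factor (a/d)² = 1.0073² = 1.014653.
Q̄ = (S_0/π) × 1.014653 × [bracket] = (1432/π) × 1.014653 × 0.517572 = 239.4 W/m².

Q̄ ≈ 239 W/m²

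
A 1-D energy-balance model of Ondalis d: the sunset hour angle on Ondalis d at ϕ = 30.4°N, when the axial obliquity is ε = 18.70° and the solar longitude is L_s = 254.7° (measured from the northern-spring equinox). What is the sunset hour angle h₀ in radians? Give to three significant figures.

h₀ = 1.38 rad

Solar declination: sin δ = sin ε · sin L_s = sin 18.70° × sin 254.7° = -0.30925, so δ = -18.014°.
cos h₀ = −tan ϕ · tan δ = −tan(+30.4°) × tan(-18.014°) = 0.1908, so h₀ = 1.3788 rad = 79.00°.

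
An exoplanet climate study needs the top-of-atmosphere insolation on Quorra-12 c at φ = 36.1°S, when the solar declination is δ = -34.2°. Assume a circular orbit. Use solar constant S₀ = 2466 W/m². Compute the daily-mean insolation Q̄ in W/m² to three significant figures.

Q̄ ≈ 999 W/m²

cos H₀ = −tan(-36.1°) tan(-34.200°) = -0.4956, H₀ = 2.0893 rad.
Bracket: H₀ sin φ sin δ + cos φ cos δ sin H₀ = 2.0893×-0.58920×-0.56208 + 0.80799×0.82708×0.86857 = 0.691929 + 0.580441 = 1.272370.
Q̄ = (S₀/π) × [bracket] = (2466/π) × 1.272370 = 998.7 W/m².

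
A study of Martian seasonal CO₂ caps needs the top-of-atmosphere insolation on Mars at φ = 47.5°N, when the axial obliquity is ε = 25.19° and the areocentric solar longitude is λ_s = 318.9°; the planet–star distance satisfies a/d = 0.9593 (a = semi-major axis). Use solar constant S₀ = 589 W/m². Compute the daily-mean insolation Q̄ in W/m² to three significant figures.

Q̄ ≈ 61.7 W/m²

sin δ = sin 25.19° × sin 318.9° = -0.27979, so δ = -16.248°.
cos H₀ = −tan(+47.5°) tan(-16.248°) = 0.3180, H₀ = 1.2471 rad.
Bracket: H₀ sin φ sin δ + cos φ cos δ sin H₀ = 1.2471×0.73728×-0.27979 + 0.67559×0.96006×0.94808 = -0.257256 + 0.614931 = 0.357675.
Inverse-square distance factor (a/d)² = 0.9593² = 0.920256.
Q̄ = (S₀/π) × 0.920256 × [bracket] = (589/π) × 0.920256 × 0.357675 = 61.71 W/m².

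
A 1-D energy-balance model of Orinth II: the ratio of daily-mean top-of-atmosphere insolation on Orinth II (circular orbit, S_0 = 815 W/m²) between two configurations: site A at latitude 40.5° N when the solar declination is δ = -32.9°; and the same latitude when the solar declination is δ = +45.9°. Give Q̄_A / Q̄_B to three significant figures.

— Configuration A (ϕ=+40.5°):
cos h₀ = −tan(+40.5°) tan(-32.900°) = 0.5525, h₀ = 0.9854 rad.
Bracket: h₀ sin ϕ sin δ + cos ϕ cos δ sin h₀ = 0.9854×0.64945×-0.54317 + 0.76041×0.83962×0.83349 = -0.347611 + 0.532146 = 0.184535.
Q̄ = (S_0/π) × [bracket] = (815/π) × 0.184535 = 47.873 W/m².
— Configuration B (ϕ=+40.5°):
cos h₀ = −tan(+40.5°) tan(+45.900°) = -0.8813, h₀ = 2.6495 rad.
Bracket: h₀ sin ϕ sin δ + cos ϕ cos δ sin h₀ = 2.6495×0.64945×0.71813 + 0.76041×0.69591×0.47248 = 1.235699 + 0.250026 = 1.485725.
Q̄ = (S_0/π) × [bracket] = (815/π) × 1.485725 = 385.43 W/m².
Ratio Q̄_A / Q̄_B = 47.873 / 385.43 = 0.1242.

Q̄_A / Q̄_B ≈ 0.124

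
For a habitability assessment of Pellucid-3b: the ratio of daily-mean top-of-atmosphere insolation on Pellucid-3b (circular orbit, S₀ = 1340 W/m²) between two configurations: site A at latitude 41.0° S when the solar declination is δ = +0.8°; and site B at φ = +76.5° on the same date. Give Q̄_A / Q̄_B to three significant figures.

— Configuration A (φ=-41.0°):
cos H₀ = −tan(-41.0°) tan(+0.800°) = 0.0121, H₀ = 1.5587 rad.
Bracket: H₀ sin φ sin δ + cos φ cos δ sin H₀ = 1.5587×-0.65606×0.01396 + 0.75471×0.99990×0.99993 = -0.014276 + 0.754582 = 0.740306.
Q̄ = (S₀/π) × [bracket] = (1340/π) × 0.740306 = 315.77 W/m².
— Configuration B (φ=+76.5°):
cos H₀ = −tan(+76.5°) tan(+0.800°) = -0.0582, H₀ = 1.6290 rad.
Bracket: H₀ sin φ sin δ + cos φ cos δ sin H₀ = 1.6290×0.97237×0.01396 + 0.23345×0.99990×0.99831 = 0.022113 + 0.233032 = 0.255145.
Q̄ = (S₀/π) × [bracket] = (1340/π) × 0.255145 = 108.83 W/m².
Ratio Q̄_A / Q̄_B = 315.77 / 108.83 = 2.901.

Q̄_A / Q̄_B ≈ 2.90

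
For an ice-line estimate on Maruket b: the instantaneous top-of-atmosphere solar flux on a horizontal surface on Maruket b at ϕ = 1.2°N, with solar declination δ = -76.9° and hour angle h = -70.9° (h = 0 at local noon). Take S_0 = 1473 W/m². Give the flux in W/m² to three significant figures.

cos θ_z = sin ϕ sin δ + cos ϕ cos δ cos h = -0.020397 + 0.074148 = 0.053751.
Flux = S_0 · cos θ_z = 1473 × 0.053751 = 79.18 W/m².

79.2 W/m²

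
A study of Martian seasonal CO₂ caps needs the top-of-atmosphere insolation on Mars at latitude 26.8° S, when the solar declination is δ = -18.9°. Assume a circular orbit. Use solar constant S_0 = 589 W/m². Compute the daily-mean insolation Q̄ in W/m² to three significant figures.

Q̄ ≈ 204 W/m²

cos h₀ = −tan(-26.8°) tan(-18.900°) = -0.1729, h₀ = 1.7446 rad.
Bracket: h₀ sin ϕ sin δ + cos ϕ cos δ sin h₀ = 1.7446×-0.45088×-0.32392 + 0.89259×0.94609×0.98493 = 0.254797 + 0.831744 = 1.086541.
Q̄ = (S_0/π) × [bracket] = (589/π) × 1.086541 = 203.7 W/m².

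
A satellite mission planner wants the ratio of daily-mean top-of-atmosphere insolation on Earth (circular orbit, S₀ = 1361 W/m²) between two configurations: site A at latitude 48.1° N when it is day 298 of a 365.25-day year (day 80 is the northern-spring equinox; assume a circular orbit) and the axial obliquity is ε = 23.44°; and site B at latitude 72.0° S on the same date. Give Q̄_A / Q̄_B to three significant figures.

— Configuration A (φ=+48.1°):
Solar longitude: λ_s = 360° × (298 − 80)/365.25 = 214.867°.
sin δ = sin 23.44° × sin 214.867° = -0.22740, so δ = -13.144°.
cos H₀ = −tan(+48.1°) tan(-13.144°) = 0.2603, H₀ = 1.3075 rad.
Bracket: H₀ sin φ sin δ + cos φ cos δ sin H₀ = 1.3075×0.74431×-0.22740 + 0.66783×0.97380×0.96554 = -0.221302 + 0.627922 = 0.406620.
Q̄ = (S₀/π) × [bracket] = (1361/π) × 0.406620 = 176.16 W/m².
— Configuration B (φ=-72.0°):
cos H₀ = −tan(-72.0°) tan(-13.144°) = -0.7187, H₀ = 2.3727 rad.
Bracket: H₀ sin φ sin δ + cos φ cos δ sin H₀ = 2.3727×-0.95106×-0.22740 + 0.30902×0.97380×0.69532 = 0.513146 + 0.209238 = 0.722384.
Q̄ = (S₀/π) × [bracket] = (1361/π) × 0.722384 = 312.95 W/m².
Ratio Q̄_A / Q̄_B = 176.16 / 312.95 = 0.5629.

Q̄_A / Q̄_B ≈ 0.563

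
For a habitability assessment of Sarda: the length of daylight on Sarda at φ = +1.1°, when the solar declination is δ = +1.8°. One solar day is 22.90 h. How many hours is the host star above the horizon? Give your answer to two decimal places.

cos H₀ = −tan φ · tan δ = −tan(+1.1°) × tan(+1.800°) = -0.0006, so H₀ = 1.5714 rad = 90.03°.
Daylight = 2H₀/(2π) × 22.90 h = (1.5714/π) × 22.90 = 11.45 h.

11.45 h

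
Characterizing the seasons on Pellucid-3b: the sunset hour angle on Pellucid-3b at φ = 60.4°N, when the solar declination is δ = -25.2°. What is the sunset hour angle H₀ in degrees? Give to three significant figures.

H₀ = 34.1°

cos H₀ = −tan φ · tan δ = −tan(+60.4°) × tan(-25.200°) = 0.8283, so H₀ = 0.5947 rad = 34.07°.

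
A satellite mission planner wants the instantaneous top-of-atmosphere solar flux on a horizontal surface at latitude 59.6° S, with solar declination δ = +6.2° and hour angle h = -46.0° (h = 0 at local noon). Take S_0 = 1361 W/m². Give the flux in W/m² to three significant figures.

cos θ_z = sin ϕ sin δ + cos ϕ cos δ cos h = -0.093151 + 0.349465 = 0.256314.
Flux = S_0 · cos θ_z = 1361 × 0.256314 = 348.8 W/m².

349 W/m²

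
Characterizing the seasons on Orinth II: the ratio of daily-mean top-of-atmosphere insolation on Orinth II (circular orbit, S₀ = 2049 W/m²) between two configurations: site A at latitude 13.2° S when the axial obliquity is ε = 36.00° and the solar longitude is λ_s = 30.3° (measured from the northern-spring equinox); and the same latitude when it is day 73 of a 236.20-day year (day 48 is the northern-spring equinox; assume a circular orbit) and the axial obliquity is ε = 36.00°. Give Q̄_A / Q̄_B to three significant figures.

— Configuration A (φ=-13.2°):
Solar declination: sin δ = sin ε · sin λ_s = sin 36.00° × sin 30.3° = 0.29655, so δ = +17.251°.
cos H₀ = −tan(-13.2°) tan(+17.251°) = 0.0728, H₀ = 1.4979 rad.
Bracket: H₀ sin φ sin δ + cos φ cos δ sin H₀ = 1.4979×-0.22835×0.29655 + 0.97358×0.95502×0.99734 = -0.101434 + 0.927315 = 0.825881.
Q̄ = (S₀/π) × [bracket] = (2049/π) × 0.825881 = 538.65 W/m².
— Configuration B (φ=-13.2°):
Solar longitude: λ_s = 360° × (73 − 48)/236.20 = 38.103°.
sin δ = sin 36.00° × sin 38.103° = 0.36271, so δ = +21.267°.
cos H₀ = −tan(-13.2°) tan(+21.267°) = 0.0913, H₀ = 1.4794 rad.
Bracket: H₀ sin φ sin δ + cos φ cos δ sin H₀ = 1.4794×-0.22835×0.36271 + 0.97358×0.93190×0.99582 = -0.122531 + 0.903487 = 0.780956.
Q̄ = (S₀/π) × [bracket] = (2049/π) × 0.780956 = 509.35 W/m².
Ratio Q̄_A / Q̄_B = 538.65 / 509.35 = 1.058.

Q̄_A / Q̄_B ≈ 1.06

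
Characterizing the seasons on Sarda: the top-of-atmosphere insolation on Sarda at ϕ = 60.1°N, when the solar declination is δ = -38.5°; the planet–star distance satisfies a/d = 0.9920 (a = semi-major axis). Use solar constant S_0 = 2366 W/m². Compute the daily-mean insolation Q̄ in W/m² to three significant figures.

cos h₀ = −tan(+60.1°) tan(-38.500°) = 1.3833 ≥ 1 ⇒ polar night, h₀ = 0 and Q̄ = 0.
Inverse-square distance factor (a/d)² = 0.9920² = 0.984064.

Q̄ ≈ 0.00 W/m²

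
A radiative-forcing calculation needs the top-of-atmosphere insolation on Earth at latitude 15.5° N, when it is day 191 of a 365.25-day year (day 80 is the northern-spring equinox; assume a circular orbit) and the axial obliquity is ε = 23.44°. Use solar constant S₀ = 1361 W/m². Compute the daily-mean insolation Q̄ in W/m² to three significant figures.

Solar longitude: λ_s = 360° × (191 − 80)/365.25 = 109.405°.
sin δ = sin 23.44° × sin 109.405° = 0.37519, so δ = +22.036°.
cos H₀ = −tan(+15.5°) tan(+22.036°) = -0.1123, H₀ = 1.6833 rad.
Bracket: H₀ sin φ sin δ + cos φ cos δ sin H₀ = 1.6833×0.26724×0.37519 + 0.96363×0.92695×0.99368 = 0.168777 + 0.887592 = 1.056369.
Q̄ = (S₀/π) × [bracket] = (1361/π) × 1.056369 = 457.6 W/m².

Q̄ ≈ 458 W/m²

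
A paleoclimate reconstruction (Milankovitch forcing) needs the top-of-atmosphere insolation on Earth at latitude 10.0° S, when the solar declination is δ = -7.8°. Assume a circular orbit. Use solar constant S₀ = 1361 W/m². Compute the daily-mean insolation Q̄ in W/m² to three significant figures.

Q̄ ≈ 439 W/m²

cos H₀ = −tan(-10.0°) tan(-7.800°) = -0.0242, H₀ = 1.5950 rad.
Bracket: H₀ sin φ sin δ + cos φ cos δ sin H₀ = 1.5950×-0.17365×-0.13572 + 0.98481×0.99075×0.99971 = 0.037591 + 0.975418 = 1.013009.
Q̄ = (S₀/π) × [bracket] = (1361/π) × 1.013009 = 438.9 W/m².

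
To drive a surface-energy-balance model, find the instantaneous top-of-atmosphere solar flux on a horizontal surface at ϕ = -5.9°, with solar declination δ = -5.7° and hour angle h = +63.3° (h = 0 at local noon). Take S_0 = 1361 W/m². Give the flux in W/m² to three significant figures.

cos θ_z = sin ϕ sin δ + cos ϕ cos δ cos h = 0.010209 + 0.444729 = 0.454938.
Flux = S_0 · cos θ_z = 1361 × 0.454938 = 619.2 W/m².

619 W/m²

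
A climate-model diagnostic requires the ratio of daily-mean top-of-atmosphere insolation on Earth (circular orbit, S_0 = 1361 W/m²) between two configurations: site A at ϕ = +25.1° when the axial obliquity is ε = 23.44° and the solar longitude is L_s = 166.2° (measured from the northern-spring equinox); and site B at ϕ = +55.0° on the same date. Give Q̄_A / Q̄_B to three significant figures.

Q̄_A / Q̄_B ≈ 1.38

— Configuration A (ϕ=+25.1°):
Solar declination: sin δ = sin ε · sin L_s = sin 23.44° × sin 166.2° = 0.09489, so δ = +5.445°.
cos h₀ = −tan(+25.1°) tan(+5.445°) = -0.0446, h₀ = 1.6155 rad.
Bracket: h₀ sin ϕ sin δ + cos ϕ cos δ sin h₀ = 1.6155×0.42420×0.09489 + 0.90557×0.99549×0.99900 = 0.065028 + 0.900584 = 0.965612.
Q̄ = (S_0/π) × [bracket] = (1361/π) × 0.965612 = 418.32 W/m².
— Configuration B (ϕ=+55.0°):
cos h₀ = −tan(+55.0°) tan(+5.445°) = -0.1361, h₀ = 1.7073 rad.
Bracket: h₀ sin ϕ sin δ + cos ϕ cos δ sin h₀ = 1.7073×0.81915×0.09489 + 0.57358×0.99549×0.99069 = 0.132707 + 0.565677 = 0.698384.
Q̄ = (S_0/π) × [bracket] = (1361/π) × 0.698384 = 302.55 W/m².
Ratio Q̄_A / Q̄_B = 418.32 / 302.55 = 1.383.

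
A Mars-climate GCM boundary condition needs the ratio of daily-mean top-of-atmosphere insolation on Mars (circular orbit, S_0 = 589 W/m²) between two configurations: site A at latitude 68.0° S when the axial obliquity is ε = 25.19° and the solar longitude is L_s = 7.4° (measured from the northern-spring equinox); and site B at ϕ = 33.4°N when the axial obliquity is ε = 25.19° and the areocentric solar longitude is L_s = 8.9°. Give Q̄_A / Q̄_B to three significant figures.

Q̄_A / Q̄_B ≈ 0.334

— Configuration A (ϕ=-68.0°):
Solar declination: sin δ = sin ε · sin L_s = sin 25.19° × sin 7.4° = 0.05482, so δ = +3.142°.
cos h₀ = −tan(-68.0°) tan(+3.142°) = 0.1359, h₀ = 1.4345 rad.
Bracket: h₀ sin ϕ sin δ + cos ϕ cos δ sin h₀ = 1.4345×-0.92718×0.05482 + 0.37461×0.99850×0.99072 = -0.072913 + 0.370577 = 0.297664.
Q̄ = (S_0/π) × [bracket] = (589/π) × 0.297664 = 55.807 W/m².
— Configuration B (ϕ=+33.4°):
sin δ = sin 25.19° × sin 8.9° = 0.06585, so δ = +3.776°.
cos h₀ = −tan(+33.4°) tan(+3.776°) = -0.0435, h₀ = 1.6143 rad.
Bracket: h₀ sin ϕ sin δ + cos ϕ cos δ sin h₀ = 1.6143×0.55048×0.06585 + 0.83485×0.99783×0.99905 = 0.058517 + 0.832247 = 0.890764.
Q̄ = (S_0/π) × [bracket] = (589/π) × 0.890764 = 167.00 W/m².
Ratio Q̄_A / Q̄_B = 55.807 / 167.00 = 0.3342.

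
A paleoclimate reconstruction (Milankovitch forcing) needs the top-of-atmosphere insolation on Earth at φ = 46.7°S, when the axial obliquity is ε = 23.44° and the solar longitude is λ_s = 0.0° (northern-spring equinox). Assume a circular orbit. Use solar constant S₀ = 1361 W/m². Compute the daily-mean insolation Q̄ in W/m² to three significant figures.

Q̄ ≈ 297 W/m²

Solar declination: sin δ = sin ε · sin λ_s = sin 23.44° × sin 0.0° = 0.00000, so δ = +0.000°.
cos H₀ = −tan(-46.7°) tan(+0.000°) = 0.0000, H₀ = 1.5708 rad.
Bracket: H₀ sin φ sin δ + cos φ cos δ sin H₀ = 1.5708×-0.72777×0.00000 + 0.68582×1.00000×1.00000 = -0.000000 + 0.685820 = 0.685820.
Q̄ = (S₀/π) × [bracket] = (1361/π) × 0.685820 = 297.1 W/m².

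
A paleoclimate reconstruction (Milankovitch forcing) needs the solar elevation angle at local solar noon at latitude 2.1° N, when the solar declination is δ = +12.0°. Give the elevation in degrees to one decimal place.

80.1°

At local noon the hour angle is zero, so the zenith angle equals |φ − δ| = |+2.1° − (+12.000°)| = 9.900°.
Elevation = 90° − 9.900° = 80.1°.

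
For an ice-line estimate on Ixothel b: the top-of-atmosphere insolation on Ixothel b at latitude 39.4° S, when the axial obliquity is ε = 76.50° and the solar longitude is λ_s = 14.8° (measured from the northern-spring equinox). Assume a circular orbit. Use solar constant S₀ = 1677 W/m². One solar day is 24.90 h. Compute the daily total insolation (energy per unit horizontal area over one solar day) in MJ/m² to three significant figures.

24.8 MJ/m²

Solar declination: sin δ = sin ε · sin λ_s = sin 76.50° × sin 14.8° = 0.24839, so δ = +14.382°.
cos H₀ = −tan(-39.4°) tan(+14.382°) = 0.2106, H₀ = 1.3586 rad.
Bracket: H₀ sin φ sin δ + cos φ cos δ sin H₀ = 1.3586×-0.63473×0.24839 + 0.77273×0.96866×0.97757 = -0.214198 + 0.731724 = 0.517526.
Q̄ = (S₀/π) × [bracket] = (1677/π) × 0.517526 = 276.26 W/m².
Daily total = Q̄ × 24.90 h × 3600 s/h = 276.26 × 24.90 × 3600 / 10⁶ = 24.76 MJ/m².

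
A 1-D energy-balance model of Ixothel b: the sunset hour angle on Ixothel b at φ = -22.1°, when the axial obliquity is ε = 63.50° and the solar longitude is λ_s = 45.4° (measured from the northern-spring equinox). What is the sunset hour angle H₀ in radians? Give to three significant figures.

H₀ = 1.23 rad

Solar declination: sin δ = sin ε · sin λ_s = sin 63.50° × sin 45.4° = 0.63722, so δ = +39.585°.
cos H₀ = −tan φ · tan δ = −tan(-22.1°) × tan(+39.585°) = 0.3357, so H₀ = 1.2284 rad = 70.38°.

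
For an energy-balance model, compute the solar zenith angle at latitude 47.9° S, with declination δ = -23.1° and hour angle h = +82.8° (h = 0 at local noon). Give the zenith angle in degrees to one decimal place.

θ_z = 68.4°

cos θ_z = sin φ sin δ + cos φ cos δ cos h = 0.291105 + 0.077290 = 0.368395.
θ_z = arccos(0.368395) = 68.4°.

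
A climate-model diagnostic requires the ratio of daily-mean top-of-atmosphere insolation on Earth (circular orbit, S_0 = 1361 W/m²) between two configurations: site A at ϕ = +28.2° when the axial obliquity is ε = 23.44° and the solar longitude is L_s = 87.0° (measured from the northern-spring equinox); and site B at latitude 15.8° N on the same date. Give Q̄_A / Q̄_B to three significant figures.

— Configuration A (ϕ=+28.2°):
Solar declination: sin δ = sin ε · sin L_s = sin 23.44° × sin 87.0° = 0.39724, so δ = +23.406°.
cos h₀ = −tan(+28.2°) tan(+23.406°) = -0.2321, h₀ = 1.8050 rad.
Bracket: h₀ sin ϕ sin δ + cos ϕ cos δ sin h₀ = 1.8050×0.47255×0.39724 + 0.88130×0.91771×0.97269 = 0.338827 + 0.786690 = 1.125517.
Q̄ = (S_0/π) × [bracket] = (1361/π) × 1.125517 = 487.60 W/m².
— Configuration B (ϕ=+15.8°):
cos h₀ = −tan(+15.8°) tan(+23.406°) = -0.1225, h₀ = 1.6936 rad.
Bracket: h₀ sin ϕ sin δ + cos ϕ cos δ sin h₀ = 1.6936×0.27228×0.39724 + 0.96222×0.91771×0.99247 = 0.183181 + 0.876390 = 1.059571.
Q̄ = (S_0/π) × [bracket] = (1361/π) × 1.059571 = 459.03 W/m².
Ratio Q̄_A / Q̄_B = 487.60 / 459.03 = 1.062.

Q̄_A / Q̄_B ≈ 1.06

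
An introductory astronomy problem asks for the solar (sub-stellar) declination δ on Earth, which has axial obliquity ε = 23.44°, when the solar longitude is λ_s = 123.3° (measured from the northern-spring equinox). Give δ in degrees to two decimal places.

sin δ = sin ε · sin λ_s = sin 23.44° × sin 123.3° = 0.332475.
δ = arcsin(0.332475) = +19.42°.

δ = +19.42°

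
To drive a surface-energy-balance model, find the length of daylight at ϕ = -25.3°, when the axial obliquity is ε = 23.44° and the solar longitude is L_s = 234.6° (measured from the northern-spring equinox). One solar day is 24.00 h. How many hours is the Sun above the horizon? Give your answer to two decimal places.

13.24 h

Solar declination: sin δ = sin ε · sin L_s = sin 23.44° × sin 234.6° = -0.32425, so δ = -18.920°.
cos h₀ = −tan ϕ · tan δ = −tan(-25.3°) × tan(-18.920°) = -0.1620, so h₀ = 1.7335 rad = 99.32°.
Daylight = 2h₀/(2π) × 24.00 h = (1.7335/π) × 24.00 = 13.24 h.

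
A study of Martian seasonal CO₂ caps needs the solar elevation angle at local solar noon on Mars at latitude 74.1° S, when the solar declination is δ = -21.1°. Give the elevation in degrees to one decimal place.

37.0°

At local noon the hour angle is zero, so the zenith angle equals |ϕ − δ| = |-74.1° − (-21.100°)| = 53.000°.
Elevation = 90° − 53.000° = 37.0°.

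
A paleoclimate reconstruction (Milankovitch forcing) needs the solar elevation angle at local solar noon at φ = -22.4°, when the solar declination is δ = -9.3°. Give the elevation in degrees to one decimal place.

76.9°

At local noon the hour angle is zero, so the zenith angle equals |φ − δ| = |-22.4° − (-9.300°)| = 13.100°.
Elevation = 90° − 13.100° = 76.9°.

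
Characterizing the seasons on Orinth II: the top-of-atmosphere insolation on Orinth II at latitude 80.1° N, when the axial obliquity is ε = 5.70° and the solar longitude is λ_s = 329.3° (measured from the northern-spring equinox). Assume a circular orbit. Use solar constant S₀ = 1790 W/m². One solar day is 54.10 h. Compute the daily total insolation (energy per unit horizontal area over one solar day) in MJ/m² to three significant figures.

11.2 MJ/m²

Solar declination: sin δ = sin ε · sin λ_s = sin 5.70° × sin 329.3° = -0.05071, so δ = -2.907°.
cos H₀ = −tan(+80.1°) tan(-2.907°) = 0.2909, H₀ = 1.2756 rad.
Bracket: H₀ sin φ sin δ + cos φ cos δ sin H₀ = 1.2756×0.98511×-0.05071 + 0.17193×0.99871×0.95675 = -0.063723 + 0.164282 = 0.100559.
Q̄ = (S₀/π) × [bracket] = (1790/π) × 0.100559 = 57.296 W/m².
Daily total = Q̄ × 54.10 h × 3600 s/h = 57.296 × 54.10 × 3600 / 10⁶ = 11.16 MJ/m².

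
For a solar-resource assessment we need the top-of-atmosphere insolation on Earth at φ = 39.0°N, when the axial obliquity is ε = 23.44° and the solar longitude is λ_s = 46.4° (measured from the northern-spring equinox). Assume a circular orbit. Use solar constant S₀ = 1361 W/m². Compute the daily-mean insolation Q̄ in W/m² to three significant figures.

Solar declination: sin δ = sin ε · sin λ_s = sin 23.44° × sin 46.4° = 0.28807, so δ = +16.742°.
cos H₀ = −tan(+39.0°) tan(+16.742°) = -0.2436, H₀ = 1.8169 rad.
Bracket: H₀ sin φ sin δ + cos φ cos δ sin H₀ = 1.8169×0.62932×0.28807 + 0.77715×0.95761×0.96988 = 0.329383 + 0.721791 = 1.051174.
Q̄ = (S₀/π) × [bracket] = (1361/π) × 1.051174 = 455.4 W/m².

Q̄ ≈ 455 W/m²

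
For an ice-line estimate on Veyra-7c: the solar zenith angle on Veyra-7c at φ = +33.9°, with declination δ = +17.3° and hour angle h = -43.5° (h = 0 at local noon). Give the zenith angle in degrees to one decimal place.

θ_z = 42.2°

cos θ_z = sin φ sin δ + cos φ cos δ cos h = 0.165859 + 0.574832 = 0.740691.
θ_z = arccos(0.740691) = 42.2°.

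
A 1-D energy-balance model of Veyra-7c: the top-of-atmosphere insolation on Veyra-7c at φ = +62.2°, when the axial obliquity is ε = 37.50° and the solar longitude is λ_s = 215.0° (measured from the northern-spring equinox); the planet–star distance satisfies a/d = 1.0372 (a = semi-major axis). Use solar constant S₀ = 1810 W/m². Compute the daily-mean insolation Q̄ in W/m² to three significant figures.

Q̄ ≈ 41.2 W/m²

Solar declination: sin δ = sin ε · sin λ_s = sin 37.50° × sin 215.0° = -0.34917, so δ = -20.437°.
cos H₀ = −tan(+62.2°) tan(-20.437°) = 0.7067, H₀ = 0.7859 rad.
Bracket: H₀ sin φ sin δ + cos φ cos δ sin H₀ = 0.7859×0.88458×-0.34917 + 0.46639×0.93706×0.70747 = -0.242740 + 0.309189 = 0.066449.
Inverse-square distance factor (a/d)² = 1.0372² = 1.075784.
Q̄ = (S₀/π) × 1.075784 × [bracket] = (1810/π) × 1.075784 × 0.066449 = 41.19 W/m².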